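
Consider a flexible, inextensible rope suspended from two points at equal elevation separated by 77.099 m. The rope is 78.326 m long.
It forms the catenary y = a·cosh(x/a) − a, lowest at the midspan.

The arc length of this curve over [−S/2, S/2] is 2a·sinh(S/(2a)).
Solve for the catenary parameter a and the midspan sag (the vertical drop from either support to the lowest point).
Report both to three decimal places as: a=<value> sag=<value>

seed: a₀ = √(S³/(24(L−S))) = √(77.099³/(24·1.227)) = 124.751339
iter 1: u=0.309011  f(a)=+5.872e-03  f'(a)=-1.986e-02  a ← 124.751339 − (+5.872e-03/-1.986e-02) = 125.046989
iter 2: u=0.308280  f(a)=+2.094e-05  f'(a)=-1.972e-02  a ← 125.046989 − (+2.094e-05/-1.972e-02) = 125.048051
iter 3: u=0.308277  f(a)=+2.684e-10  f'(a)=-1.972e-02  a ← 125.048051 − (+2.684e-10/-1.972e-02) = 125.048051
iter 4: u=0.308277  f(a)=+1.421e-14  f'(a)=-1.972e-02  a ← 125.048051 − (+1.421e-14/-1.972e-02) = 125.048051
converged: |Δa| < 1e-12 after 4 iterations
sag = a·(cosh(S/(2a)) − 1) = 125.048051·(cosh(0.308277) − 1) = 5.989179
T_max/T_min = cosh(S/(2a)) = 1.047895

a=125.048 sag=5.989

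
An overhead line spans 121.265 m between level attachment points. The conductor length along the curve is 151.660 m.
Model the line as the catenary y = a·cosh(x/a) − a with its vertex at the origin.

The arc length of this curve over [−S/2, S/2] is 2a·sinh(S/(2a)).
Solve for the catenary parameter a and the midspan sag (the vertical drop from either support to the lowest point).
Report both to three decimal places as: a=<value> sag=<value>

a=51.203 sag=40.295

seed: a₀ = √(S³/(24(L−S))) = √(121.265³/(24·30.395)) = 49.442055
iter 1: u=1.226335  f(a)=+2.369e+00  f'(a)=-1.425e+00  a ← 49.442055 − (+2.369e+00/-1.425e+00) = 51.105014
iter 2: u=1.186430  f(a)=+1.248e-01  f'(a)=-1.278e+00  a ← 51.105014 − (+1.248e-01/-1.278e+00) = 51.202636
iter 3: u=1.184168  f(a)=+3.887e-04  f'(a)=-1.270e+00  a ← 51.202636 − (+3.887e-04/-1.270e+00) = 51.202942
iter 4: u=1.184160  f(a)=+3.798e-09  f'(a)=-1.270e+00  a ← 51.202942 − (+3.798e-09/-1.270e+00) = 51.202942
iter 5: u=1.184160  f(a)=+0.000e+00  f'(a)=-1.270e+00  a ← 51.202942 − (+0.000e+00/-1.270e+00) = 51.202942
converged: |Δa| < 1e-12 after 5 iterations
sag = a·(cosh(S/(2a)) − 1) = 51.202942·(cosh(1.184160) − 1) = 40.295310
T_max/T_min = cosh(S/(2a)) = 1.786973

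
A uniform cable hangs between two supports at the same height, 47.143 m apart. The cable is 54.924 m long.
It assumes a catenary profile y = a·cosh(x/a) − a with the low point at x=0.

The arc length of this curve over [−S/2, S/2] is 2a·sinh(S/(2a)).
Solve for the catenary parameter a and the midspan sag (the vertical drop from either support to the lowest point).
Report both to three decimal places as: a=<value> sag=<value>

a=24.252 sag=12.386

seed: a₀ = √(S³/(24(L−S))) = √(47.143³/(24·7.781)) = 23.686587
iter 1: u=0.995141  f(a)=+3.945e-01  f'(a)=-7.244e-01  a ← 23.686587 − (+3.945e-01/-7.244e-01) = 24.231159
iter 2: u=0.972776  f(a)=+1.401e-02  f'(a)=-6.738e-01  a ← 24.231159 − (+1.401e-02/-6.738e-01) = 24.251959
iter 3: u=0.971942  f(a)=+1.913e-05  f'(a)=-6.719e-01  a ← 24.251959 − (+1.913e-05/-6.719e-01) = 24.251988
iter 4: u=0.971941  f(a)=+3.575e-11  f'(a)=-6.719e-01  a ← 24.251988 − (+3.575e-11/-6.719e-01) = 24.251988
iter 5: u=0.971941  f(a)=-7.105e-15  f'(a)=-6.719e-01  a ← 24.251988 − (-7.105e-15/-6.719e-01) = 24.251988
converged: |Δa| < 1e-12 after 5 iterations
sag = a·(cosh(S/(2a)) − 1) = 24.251988·(cosh(0.971941) − 1) = 12.385703
T_max/T_min = cosh(S/(2a)) = 1.510709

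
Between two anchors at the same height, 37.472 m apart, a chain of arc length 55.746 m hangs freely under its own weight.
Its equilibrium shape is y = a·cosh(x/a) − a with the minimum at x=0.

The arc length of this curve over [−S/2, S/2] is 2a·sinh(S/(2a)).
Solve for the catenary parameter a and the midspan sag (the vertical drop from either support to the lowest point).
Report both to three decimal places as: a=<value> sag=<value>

seed: a₀ = √(S³/(24(L−S))) = √(37.472³/(24·18.274)) = 10.953121
iter 1: u=1.710563  f(a)=+2.868e+00  f'(a)=-4.421e+00  a ← 10.953121 − (+2.868e+00/-4.421e+00) = 11.601760
iter 2: u=1.614927  f(a)=+2.745e-01  f'(a)=-3.612e+00  a ← 11.601760 − (+2.745e-01/-3.612e+00) = 11.677753
iter 3: u=1.604418  f(a)=+3.102e-03  f'(a)=-3.530e+00  a ← 11.677753 − (+3.102e-03/-3.530e+00) = 11.678632
iter 4: u=1.604297  f(a)=+4.062e-07  f'(a)=-3.530e+00  a ← 11.678632 − (+4.062e-07/-3.530e+00) = 11.678632
iter 5: u=1.604297  f(a)=+0.000e+00  f'(a)=-3.530e+00  a ← 11.678632 − (+0.000e+00/-3.530e+00) = 11.678632
converged: |Δa| < 1e-12 after 5 iterations
sag = a·(cosh(S/(2a)) − 1) = 11.678632·(cosh(1.604297) − 1) = 18.542132
T_max/T_min = cosh(S/(2a)) = 2.587697

a=11.679 sag=18.542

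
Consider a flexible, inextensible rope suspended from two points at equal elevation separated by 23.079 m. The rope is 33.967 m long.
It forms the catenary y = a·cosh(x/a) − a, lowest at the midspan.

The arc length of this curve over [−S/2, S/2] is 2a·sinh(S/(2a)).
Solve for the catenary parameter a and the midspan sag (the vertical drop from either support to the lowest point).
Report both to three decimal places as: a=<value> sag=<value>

seed: a₀ = √(S³/(24(L−S))) = √(23.079³/(24·10.888)) = 6.858763
iter 1: u=1.682446  f(a)=+1.649e+00  f'(a)=-4.169e+00  a ← 6.858763 − (+1.649e+00/-4.169e+00) = 7.254274
iter 2: u=1.590717  f(a)=+1.534e-01  f'(a)=-3.427e+00  a ← 7.254274 − (+1.534e-01/-3.427e+00) = 7.299039
iter 3: u=1.580962  f(a)=+1.628e-03  f'(a)=-3.354e+00  a ← 7.299039 − (+1.628e-03/-3.354e+00) = 7.299524
iter 4: u=1.580857  f(a)=+1.877e-07  f'(a)=-3.354e+00  a ← 7.299524 − (+1.877e-07/-3.354e+00) = 7.299524
iter 5: u=1.580856  f(a)=+0.000e+00  f'(a)=-3.354e+00  a ← 7.299524 − (+0.000e+00/-3.354e+00) = 7.299524
converged: |Δa| < 1e-12 after 5 iterations
sag = a·(cosh(S/(2a)) − 1) = 7.299524·(cosh(1.580856) − 1) = 11.186209
T_max/T_min = cosh(S/(2a)) = 2.532457

a=7.300 sag=11.186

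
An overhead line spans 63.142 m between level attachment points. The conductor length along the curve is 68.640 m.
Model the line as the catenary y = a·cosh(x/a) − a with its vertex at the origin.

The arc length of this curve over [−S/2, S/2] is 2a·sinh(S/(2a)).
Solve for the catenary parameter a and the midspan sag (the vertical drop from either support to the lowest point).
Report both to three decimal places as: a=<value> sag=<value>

a=44.238 sag=11.752

seed: a₀ = √(S³/(24(L−S))) = √(63.142³/(24·5.498)) = 43.678681
iter 1: u=0.722801  f(a)=+1.454e-01  f'(a)=-2.651e-01  a ← 43.678681 − (+1.454e-01/-2.651e-01) = 44.227125
iter 2: u=0.713838  f(a)=+2.784e-03  f'(a)=-2.551e-01  a ← 44.227125 − (+2.784e-03/-2.551e-01) = 44.238040
iter 3: u=0.713662  f(a)=+1.065e-06  f'(a)=-2.549e-01  a ← 44.238040 − (+1.065e-06/-2.549e-01) = 44.238044
iter 4: u=0.713662  f(a)=+1.563e-13  f'(a)=-2.549e-01  a ← 44.238044 − (+1.563e-13/-2.549e-01) = 44.238044
converged: |Δa| < 1e-12 after 4 iterations
sag = a·(cosh(S/(2a)) − 1) = 44.238044·(cosh(0.713662) − 1) = 11.751838
T_max/T_min = cosh(S/(2a)) = 1.265650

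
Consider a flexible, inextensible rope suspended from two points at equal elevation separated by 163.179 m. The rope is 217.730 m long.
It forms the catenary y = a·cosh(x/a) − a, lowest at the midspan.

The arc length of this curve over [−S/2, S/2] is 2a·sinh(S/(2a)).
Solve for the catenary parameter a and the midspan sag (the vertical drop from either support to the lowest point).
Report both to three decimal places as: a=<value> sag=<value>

a=60.301 sag=64.149

seed: a₀ = √(S³/(24(L−S))) = √(163.179³/(24·54.551)) = 57.608879
iter 1: u=1.416266  f(a)=+5.740e+00  f'(a)=-2.302e+00  a ← 57.608879 − (+5.740e+00/-2.302e+00) = 60.102254
iter 2: u=1.357511  f(a)=+3.937e-01  f'(a)=-1.996e+00  a ← 60.102254 − (+3.937e-01/-1.996e+00) = 60.299473
iter 3: u=1.353072  f(a)=+2.153e-03  f'(a)=-1.974e+00  a ← 60.299473 − (+2.153e-03/-1.974e+00) = 60.300564
iter 4: u=1.353047  f(a)=+6.521e-08  f'(a)=-1.974e+00  a ← 60.300564 − (+6.521e-08/-1.974e+00) = 60.300564
iter 5: u=1.353047  f(a)=+2.842e-14  f'(a)=-1.974e+00  a ← 60.300564 − (+2.842e-14/-1.974e+00) = 60.300564
converged: |Δa| < 1e-12 after 5 iterations
sag = a·(cosh(S/(2a)) − 1) = 60.300564·(cosh(1.353047) − 1) = 64.149210
T_max/T_min = cosh(S/(2a)) = 2.063824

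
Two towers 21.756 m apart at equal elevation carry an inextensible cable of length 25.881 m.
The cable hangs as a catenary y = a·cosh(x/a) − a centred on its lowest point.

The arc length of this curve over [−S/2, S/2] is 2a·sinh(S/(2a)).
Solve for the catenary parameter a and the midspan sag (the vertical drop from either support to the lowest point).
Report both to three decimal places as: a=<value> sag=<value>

seed: a₀ = √(S³/(24(L−S))) = √(21.756³/(24·4.125)) = 10.198845
iter 1: u=1.066591  f(a)=+2.411e-01  f'(a)=-9.048e-01  a ← 10.198845 − (+2.411e-01/-9.048e-01) = 10.465314
iter 2: u=1.039434  f(a)=+9.772e-03  f'(a)=-8.328e-01  a ← 10.465314 − (+9.772e-03/-8.328e-01) = 10.477049
iter 3: u=1.038270  f(a)=+1.756e-05  f'(a)=-8.298e-01  a ← 10.477049 − (+1.756e-05/-8.298e-01) = 10.477070
iter 4: u=1.038267  f(a)=+5.689e-11  f'(a)=-8.298e-01  a ← 10.477070 − (+5.689e-11/-8.298e-01) = 10.477070
iter 5: u=1.038267  f(a)=-3.553e-15  f'(a)=-8.298e-01  a ← 10.477070 − (-3.553e-15/-8.298e-01) = 10.477070
converged: |Δa| < 1e-12 after 5 iterations
sag = a·(cosh(S/(2a)) − 1) = 10.477070·(cosh(1.038267) − 1) = 6.173021
T_max/T_min = cosh(S/(2a)) = 1.589193

a=10.477 sag=6.173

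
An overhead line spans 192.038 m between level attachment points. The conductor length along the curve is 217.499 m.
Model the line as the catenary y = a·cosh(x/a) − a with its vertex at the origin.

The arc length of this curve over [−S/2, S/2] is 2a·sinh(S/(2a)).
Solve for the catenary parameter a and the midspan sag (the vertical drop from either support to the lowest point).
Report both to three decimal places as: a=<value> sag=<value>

seed: a₀ = √(S³/(24(L−S))) = √(192.038³/(24·25.461)) = 107.655795
iter 1: u=0.891907  f(a)=+1.032e+00  f'(a)=-5.117e-01  a ← 107.655795 − (+1.032e+00/-5.117e-01) = 109.672726
iter 2: u=0.875505  f(a)=+2.972e-02  f'(a)=-4.826e-01  a ← 109.672726 − (+2.972e-02/-4.826e-01) = 109.734303
iter 3: u=0.875014  f(a)=+2.626e-05  f'(a)=-4.818e-01  a ← 109.734303 − (+2.626e-05/-4.818e-01) = 109.734357
iter 4: u=0.875013  f(a)=+2.055e-11  f'(a)=-4.818e-01  a ← 109.734357 − (+2.055e-11/-4.818e-01) = 109.734357
converged: |Δa| < 1e-12 after 4 iterations
sag = a·(cosh(S/(2a)) − 1) = 109.734357·(cosh(0.875013) − 1) = 44.758629
T_max/T_min = cosh(S/(2a)) = 1.407882

a=109.734 sag=44.759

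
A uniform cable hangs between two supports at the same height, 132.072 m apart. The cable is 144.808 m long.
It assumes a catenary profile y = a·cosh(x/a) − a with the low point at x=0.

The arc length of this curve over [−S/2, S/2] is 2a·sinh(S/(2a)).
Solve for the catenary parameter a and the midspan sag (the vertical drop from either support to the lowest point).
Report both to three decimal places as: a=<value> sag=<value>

seed: a₀ = √(S³/(24(L−S))) = √(132.072³/(24·12.736)) = 86.814843
iter 1: u=0.760653  f(a)=+3.736e-01  f'(a)=-3.107e-01  a ← 86.814843 − (+3.736e-01/-3.107e-01) = 88.017034
iter 2: u=0.750264  f(a)=+7.901e-03  f'(a)=-2.977e-01  a ← 88.017034 − (+7.901e-03/-2.977e-01) = 88.043574
iter 3: u=0.750038  f(a)=+3.704e-06  f'(a)=-2.974e-01  a ← 88.043574 − (+3.704e-06/-2.974e-01) = 88.043586
iter 4: u=0.750038  f(a)=+8.811e-13  f'(a)=-2.974e-01  a ← 88.043586 − (+8.811e-13/-2.974e-01) = 88.043586
converged: |Δa| < 1e-12 after 4 iterations
sag = a·(cosh(S/(2a)) − 1) = 88.043586·(cosh(0.750038) − 1) = 25.947695
T_max/T_min = cosh(S/(2a)) = 1.294714

a=88.044 sag=25.948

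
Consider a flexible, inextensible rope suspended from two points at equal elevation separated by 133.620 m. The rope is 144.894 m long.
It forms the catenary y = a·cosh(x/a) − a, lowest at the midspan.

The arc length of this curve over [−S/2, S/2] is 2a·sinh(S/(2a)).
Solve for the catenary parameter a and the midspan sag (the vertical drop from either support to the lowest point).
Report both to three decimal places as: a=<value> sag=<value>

a=95.065 sag=24.459

seed: a₀ = √(S³/(24(L−S))) = √(133.620³/(24·11.274)) = 93.899345
iter 1: u=0.711507  f(a)=+2.888e-01  f'(a)=-2.525e-01  a ← 93.899345 − (+2.888e-01/-2.525e-01) = 95.043201
iter 2: u=0.702943  f(a)=+5.363e-03  f'(a)=-2.432e-01  a ← 95.043201 − (+5.363e-03/-2.432e-01) = 95.065250
iter 3: u=0.702780  f(a)=+1.926e-06  f'(a)=-2.430e-01  a ← 95.065250 − (+1.926e-06/-2.430e-01) = 95.065258
iter 4: u=0.702780  f(a)=+2.274e-13  f'(a)=-2.430e-01  a ← 95.065258 − (+2.274e-13/-2.430e-01) = 95.065258
converged: |Δa| < 1e-12 after 4 iterations
sag = a·(cosh(S/(2a)) − 1) = 95.065258·(cosh(0.702780) − 1) = 24.458677
T_max/T_min = cosh(S/(2a)) = 1.257283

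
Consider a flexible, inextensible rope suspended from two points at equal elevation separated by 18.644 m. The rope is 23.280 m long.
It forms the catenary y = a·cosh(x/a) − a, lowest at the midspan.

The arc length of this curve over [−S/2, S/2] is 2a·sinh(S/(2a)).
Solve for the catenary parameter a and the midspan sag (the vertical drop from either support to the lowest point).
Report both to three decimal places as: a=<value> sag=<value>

seed: a₀ = √(S³/(24(L−S))) = √(18.644³/(24·4.636)) = 7.631876
iter 1: u=1.221456  f(a)=+3.584e-01  f'(a)=-1.406e+00  a ← 7.631876 − (+3.584e-01/-1.406e+00) = 7.886751
iter 2: u=1.181982  f(a)=+1.874e-02  f'(a)=-1.263e+00  a ← 7.886751 − (+1.874e-02/-1.263e+00) = 7.901591
iter 3: u=1.179762  f(a)=+5.746e-05  f'(a)=-1.255e+00  a ← 7.901591 − (+5.746e-05/-1.255e+00) = 7.901636
iter 4: u=1.179756  f(a)=+5.441e-10  f'(a)=-1.255e+00  a ← 7.901636 − (+5.441e-10/-1.255e+00) = 7.901636
iter 5: u=1.179756  f(a)=+0.000e+00  f'(a)=-1.255e+00  a ← 7.901636 − (+0.000e+00/-1.255e+00) = 7.901636
converged: |Δa| < 1e-12 after 5 iterations
sag = a·(cosh(S/(2a)) − 1) = 7.901636·(cosh(1.179756) − 1) = 6.166962
T_max/T_min = cosh(S/(2a)) = 1.780466

a=7.902 sag=6.167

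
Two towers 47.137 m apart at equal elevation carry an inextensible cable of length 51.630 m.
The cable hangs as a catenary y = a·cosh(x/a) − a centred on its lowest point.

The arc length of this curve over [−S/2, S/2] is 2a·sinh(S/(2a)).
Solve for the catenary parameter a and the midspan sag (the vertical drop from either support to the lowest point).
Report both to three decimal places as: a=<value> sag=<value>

seed: a₀ = √(S³/(24(L−S))) = √(47.137³/(24·4.493)) = 31.165140
iter 1: u=0.756246  f(a)=+1.302e-01  f'(a)=-3.052e-01  a ← 31.165140 − (+1.302e-01/-3.052e-01) = 31.591933
iter 2: u=0.746029  f(a)=+2.724e-03  f'(a)=-2.925e-01  a ← 31.591933 − (+2.724e-03/-2.925e-01) = 31.601244
iter 3: u=0.745809  f(a)=+1.248e-06  f'(a)=-2.923e-01  a ← 31.601244 − (+1.248e-06/-2.923e-01) = 31.601248
iter 4: u=0.745809  f(a)=+2.700e-13  f'(a)=-2.923e-01  a ← 31.601248 − (+2.700e-13/-2.923e-01) = 31.601248
converged: |Δa| < 1e-12 after 4 iterations
sag = a·(cosh(S/(2a)) − 1) = 31.601248·(cosh(0.745809) − 1) = 9.203814
T_max/T_min = cosh(S/(2a)) = 1.291248

a=31.601 sag=9.204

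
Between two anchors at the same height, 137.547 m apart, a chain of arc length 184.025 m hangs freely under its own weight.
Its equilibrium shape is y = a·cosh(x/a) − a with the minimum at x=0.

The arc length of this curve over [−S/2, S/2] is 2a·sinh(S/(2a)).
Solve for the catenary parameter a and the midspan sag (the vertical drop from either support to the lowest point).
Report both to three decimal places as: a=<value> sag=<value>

a=50.580 sag=54.419

seed: a₀ = √(S³/(24(L−S))) = √(137.547³/(24·46.478)) = 48.300024
iter 1: u=1.423881  f(a)=+4.946e+00  f'(a)=-2.344e+00  a ← 48.300024 − (+4.946e+00/-2.344e+00) = 50.409814
iter 2: u=1.364288  f(a)=+3.425e-01  f'(a)=-2.030e+00  a ← 50.409814 − (+3.425e-01/-2.030e+00) = 50.578561
iter 3: u=1.359736  f(a)=+1.913e-03  f'(a)=-2.007e+00  a ← 50.578561 − (+1.913e-03/-2.007e+00) = 50.579514
iter 4: u=1.359711  f(a)=+6.041e-08  f'(a)=-2.007e+00  a ← 50.579514 − (+6.041e-08/-2.007e+00) = 50.579514
iter 5: u=1.359711  f(a)=+0.000e+00  f'(a)=-2.007e+00  a ← 50.579514 − (+0.000e+00/-2.007e+00) = 50.579514
converged: |Δa| < 1e-12 after 5 iterations
sag = a·(cosh(S/(2a)) − 1) = 50.579514·(cosh(1.359711) − 1) = 54.418521
T_max/T_min = cosh(S/(2a)) = 2.075900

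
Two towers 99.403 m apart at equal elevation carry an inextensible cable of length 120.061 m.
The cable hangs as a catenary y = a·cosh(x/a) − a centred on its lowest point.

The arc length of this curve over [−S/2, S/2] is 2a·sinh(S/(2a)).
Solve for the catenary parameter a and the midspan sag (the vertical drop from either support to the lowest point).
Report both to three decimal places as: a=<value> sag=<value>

a=45.835 sag=29.693

seed: a₀ = √(S³/(24(L−S))) = √(99.403³/(24·20.658)) = 44.509168
iter 1: u=1.116658  f(a)=+1.327e+00  f'(a)=-1.049e+00  a ← 44.509168 − (+1.327e+00/-1.049e+00) = 45.773707
iter 2: u=1.085809  f(a)=+5.865e-02  f'(a)=-9.584e-01  a ← 45.773707 − (+5.865e-02/-9.584e-01) = 45.834901
iter 3: u=1.084359  f(a)=+1.263e-04  f'(a)=-9.543e-01  a ← 45.834901 − (+1.263e-04/-9.543e-01) = 45.835033
iter 4: u=1.084356  f(a)=+5.887e-10  f'(a)=-9.542e-01  a ← 45.835033 − (+5.887e-10/-9.542e-01) = 45.835033
iter 5: u=1.084356  f(a)=-1.421e-14  f'(a)=-9.542e-01  a ← 45.835033 − (-1.421e-14/-9.542e-01) = 45.835033
converged: |Δa| < 1e-12 after 5 iterations
sag = a·(cosh(S/(2a)) − 1) = 45.835033·(cosh(1.084356) − 1) = 29.693181
T_max/T_min = cosh(S/(2a)) = 1.647827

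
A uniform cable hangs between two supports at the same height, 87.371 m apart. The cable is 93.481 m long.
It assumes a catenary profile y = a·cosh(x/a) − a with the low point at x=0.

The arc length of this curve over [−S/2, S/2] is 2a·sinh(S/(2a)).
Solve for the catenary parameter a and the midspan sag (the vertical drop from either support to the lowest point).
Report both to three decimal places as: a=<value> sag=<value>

a=68.137 sag=14.491

seed: a₀ = √(S³/(24(L−S))) = √(87.371³/(24·6.110)) = 67.441114
iter 1: u=0.647758  f(a)=+1.295e-01  f'(a)=-1.889e-01  a ← 67.441114 − (+1.295e-01/-1.889e-01) = 68.126472
iter 2: u=0.641241  f(a)=+2.000e-03  f'(a)=-1.831e-01  a ← 68.126472 − (+2.000e-03/-1.831e-01) = 68.137395
iter 3: u=0.641138  f(a)=+4.939e-07  f'(a)=-1.830e-01  a ← 68.137395 − (+4.939e-07/-1.830e-01) = 68.137397
iter 4: u=0.641138  f(a)=+2.842e-14  f'(a)=-1.830e-01  a ← 68.137397 − (+2.842e-14/-1.830e-01) = 68.137397
converged: |Δa| < 1e-12 after 4 iterations
sag = a·(cosh(S/(2a)) − 1) = 68.137397·(cosh(0.641138) − 1) = 14.490560
T_max/T_min = cosh(S/(2a)) = 1.212667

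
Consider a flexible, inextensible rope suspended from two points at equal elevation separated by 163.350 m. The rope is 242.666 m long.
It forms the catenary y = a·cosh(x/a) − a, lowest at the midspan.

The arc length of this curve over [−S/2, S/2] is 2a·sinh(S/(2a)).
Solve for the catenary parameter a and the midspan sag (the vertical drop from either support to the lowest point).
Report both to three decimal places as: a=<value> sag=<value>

seed: a₀ = √(S³/(24(L−S))) = √(163.350³/(24·79.316)) = 47.851184
iter 1: u=1.706854  f(a)=+1.239e+01  f'(a)=-4.387e+00  a ← 47.851184 − (+1.239e+01/-4.387e+00) = 50.675087
iter 2: u=1.611739  f(a)=+1.181e+00  f'(a)=-3.587e+00  a ← 50.675087 − (+1.181e+00/-3.587e+00) = 51.004439
iter 3: u=1.601331  f(a)=+1.324e-02  f'(a)=-3.507e+00  a ← 51.004439 − (+1.324e-02/-3.507e+00) = 51.008215
iter 4: u=1.601213  f(a)=+1.705e-06  f'(a)=-3.506e+00  a ← 51.008215 − (+1.705e-06/-3.506e+00) = 51.008216
iter 5: u=1.601213  f(a)=+2.842e-14  f'(a)=-3.506e+00  a ← 51.008216 − (+2.842e-14/-3.506e+00) = 51.008216
converged: |Δa| < 1e-12 after 5 iterations
sag = a·(cosh(S/(2a)) − 1) = 51.008216·(cosh(1.601213) − 1) = 80.610685
T_max/T_min = cosh(S/(2a)) = 2.580347

a=51.008 sag=80.611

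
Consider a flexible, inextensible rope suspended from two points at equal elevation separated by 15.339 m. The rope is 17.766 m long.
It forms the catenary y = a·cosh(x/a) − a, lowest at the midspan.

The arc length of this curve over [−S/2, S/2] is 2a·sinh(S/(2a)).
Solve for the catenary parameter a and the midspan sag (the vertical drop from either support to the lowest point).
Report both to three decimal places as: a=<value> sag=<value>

a=8.052 sag=3.937

seed: a₀ = √(S³/(24(L−S))) = √(15.339³/(24·2.427)) = 7.871456
iter 1: u=0.974343  f(a)=+1.178e-01  f'(a)=-6.772e-01  a ← 7.871456 − (+1.178e-01/-6.772e-01) = 8.045463
iter 2: u=0.953270  f(a)=+4.021e-03  f'(a)=-6.317e-01  a ← 8.045463 − (+4.021e-03/-6.317e-01) = 8.051828
iter 3: u=0.952517  f(a)=+5.048e-06  f'(a)=-6.301e-01  a ← 8.051828 − (+5.048e-06/-6.301e-01) = 8.051836
iter 4: u=0.952516  f(a)=+7.972e-12  f'(a)=-6.301e-01  a ← 8.051836 − (+7.972e-12/-6.301e-01) = 8.051836
iter 5: u=0.952516  f(a)=+3.553e-15  f'(a)=-6.301e-01  a ← 8.051836 − (+3.553e-15/-6.301e-01) = 8.051836
converged: |Δa| < 1e-12 after 5 iterations
sag = a·(cosh(S/(2a)) − 1) = 8.051836·(cosh(0.952516) − 1) = 3.937315
T_max/T_min = cosh(S/(2a)) = 1.488996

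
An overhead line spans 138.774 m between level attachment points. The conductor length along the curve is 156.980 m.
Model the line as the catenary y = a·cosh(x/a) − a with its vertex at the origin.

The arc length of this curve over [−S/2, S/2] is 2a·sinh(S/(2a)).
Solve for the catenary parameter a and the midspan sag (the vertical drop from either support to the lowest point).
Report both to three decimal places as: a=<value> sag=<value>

seed: a₀ = √(S³/(24(L−S))) = √(138.774³/(24·18.206)) = 78.207656
iter 1: u=0.887215  f(a)=+7.301e-01  f'(a)=-5.033e-01  a ← 78.207656 − (+7.301e-01/-5.033e-01) = 79.658395
iter 2: u=0.871057  f(a)=+2.081e-02  f'(a)=-4.750e-01  a ← 79.658395 − (+2.081e-02/-4.750e-01) = 79.702211
iter 3: u=0.870578  f(a)=+1.801e-05  f'(a)=-4.741e-01  a ← 79.702211 − (+1.801e-05/-4.741e-01) = 79.702249
iter 4: u=0.870578  f(a)=+1.353e-11  f'(a)=-4.741e-01  a ← 79.702249 − (+1.353e-11/-4.741e-01) = 79.702249
converged: |Δa| < 1e-12 after 4 iterations
sag = a·(cosh(S/(2a)) − 1) = 79.702249·(cosh(0.870578) − 1) = 32.159847
T_max/T_min = cosh(S/(2a)) = 1.403500

a=79.702 sag=32.160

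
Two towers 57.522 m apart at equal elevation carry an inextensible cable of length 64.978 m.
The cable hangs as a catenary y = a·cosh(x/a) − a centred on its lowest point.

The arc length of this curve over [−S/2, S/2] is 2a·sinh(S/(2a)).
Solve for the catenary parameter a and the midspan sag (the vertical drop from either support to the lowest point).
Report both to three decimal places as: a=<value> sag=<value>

a=33.229 sag=13.244

seed: a₀ = √(S³/(24(L−S))) = √(57.522³/(24·7.456)) = 32.613124
iter 1: u=0.881884  f(a)=+2.954e-01  f'(a)=-4.938e-01  a ← 32.613124 − (+2.954e-01/-4.938e-01) = 33.211261
iter 2: u=0.866001  f(a)=+8.321e-03  f'(a)=-4.663e-01  a ← 33.211261 − (+8.321e-03/-4.663e-01) = 33.229105
iter 3: u=0.865536  f(a)=+7.030e-06  f'(a)=-4.655e-01  a ← 33.229105 − (+7.030e-06/-4.655e-01) = 33.229120
iter 4: u=0.865536  f(a)=+5.016e-12  f'(a)=-4.655e-01  a ← 33.229120 − (+5.016e-12/-4.655e-01) = 33.229120
converged: |Δa| < 1e-12 after 4 iterations
sag = a·(cosh(S/(2a)) − 1) = 33.229120·(cosh(0.865536) − 1) = 13.243555
T_max/T_min = cosh(S/(2a)) = 1.398553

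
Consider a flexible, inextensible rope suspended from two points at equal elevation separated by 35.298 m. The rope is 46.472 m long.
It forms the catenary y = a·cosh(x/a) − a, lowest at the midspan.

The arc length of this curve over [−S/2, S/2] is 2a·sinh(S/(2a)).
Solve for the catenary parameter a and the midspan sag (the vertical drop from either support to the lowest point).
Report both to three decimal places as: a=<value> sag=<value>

seed: a₀ = √(S³/(24(L−S))) = √(35.298³/(24·11.174)) = 12.806050
iter 1: u=1.378177  f(a)=+1.110e+00  f'(a)=-2.100e+00  a ← 12.806050 − (+1.110e+00/-2.100e+00) = 13.334872
iter 2: u=1.323522  f(a)=+7.249e-02  f'(a)=-1.834e+00  a ← 13.334872 − (+7.249e-02/-1.834e+00) = 13.374400
iter 3: u=1.319611  f(a)=+3.566e-04  f'(a)=-1.816e+00  a ← 13.374400 − (+3.566e-04/-1.816e+00) = 13.374597
iter 4: u=1.319591  f(a)=+8.724e-09  f'(a)=-1.816e+00  a ← 13.374597 − (+8.724e-09/-1.816e+00) = 13.374597
iter 5: u=1.319591  f(a)=+1.421e-14  f'(a)=-1.816e+00  a ← 13.374597 − (+1.421e-14/-1.816e+00) = 13.374597
converged: |Δa| < 1e-12 after 5 iterations
sag = a·(cosh(S/(2a)) − 1) = 13.374597·(cosh(1.319591) − 1) = 13.435691
T_max/T_min = cosh(S/(2a)) = 2.004568

a=13.375 sag=13.436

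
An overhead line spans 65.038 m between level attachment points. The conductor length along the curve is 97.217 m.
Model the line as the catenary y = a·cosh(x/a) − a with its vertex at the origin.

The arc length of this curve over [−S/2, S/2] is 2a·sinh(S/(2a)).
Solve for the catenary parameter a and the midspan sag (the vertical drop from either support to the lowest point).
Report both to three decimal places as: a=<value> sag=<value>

seed: a₀ = √(S³/(24(L−S))) = √(65.038³/(24·32.179)) = 18.873779
iter 1: u=1.722972  f(a)=+5.128e+00  f'(a)=-4.536e+00  a ← 18.873779 − (+5.128e+00/-4.536e+00) = 20.004448
iter 2: u=1.625588  f(a)=+4.970e-01  f'(a)=-3.696e+00  a ← 20.004448 − (+4.970e-01/-3.696e+00) = 20.138927
iter 3: u=1.614733  f(a)=+5.773e-03  f'(a)=-3.610e+00  a ← 20.138927 − (+5.773e-03/-3.610e+00) = 20.140526
iter 4: u=1.614605  f(a)=+7.990e-07  f'(a)=-3.609e+00  a ← 20.140526 − (+7.990e-07/-3.609e+00) = 20.140527
iter 5: u=1.614605  f(a)=+0.000e+00  f'(a)=-3.609e+00  a ← 20.140527 − (+0.000e+00/-3.609e+00) = 20.140527
converged: |Δa| < 1e-12 after 5 iterations
sag = a·(cosh(S/(2a)) − 1) = 20.140527·(cosh(1.614605) − 1) = 32.475318
T_max/T_min = cosh(S/(2a)) = 2.612436

a=20.141 sag=32.475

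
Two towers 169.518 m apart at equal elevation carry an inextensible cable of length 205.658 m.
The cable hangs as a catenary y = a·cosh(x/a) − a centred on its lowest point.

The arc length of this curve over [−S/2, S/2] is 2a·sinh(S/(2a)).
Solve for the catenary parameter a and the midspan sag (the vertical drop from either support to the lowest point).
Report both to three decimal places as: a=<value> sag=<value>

a=77.229 sag=51.371

seed: a₀ = √(S³/(24(L−S))) = √(169.518³/(24·36.140)) = 74.941785
iter 1: u=1.130998  f(a)=+2.383e+00  f'(a)=-1.094e+00  a ← 74.941785 − (+2.383e+00/-1.094e+00) = 77.120865
iter 2: u=1.099041  f(a)=+1.079e-01  f'(a)=-9.966e-01  a ← 77.120865 − (+1.079e-01/-9.966e-01) = 77.229122
iter 3: u=1.097501  f(a)=+2.444e-04  f'(a)=-9.921e-01  a ← 77.229122 − (+2.444e-04/-9.921e-01) = 77.229368
iter 4: u=1.097497  f(a)=+1.260e-09  f'(a)=-9.921e-01  a ← 77.229368 − (+1.260e-09/-9.921e-01) = 77.229368
iter 5: u=1.097497  f(a)=+0.000e+00  f'(a)=-9.921e-01  a ← 77.229368 − (+0.000e+00/-9.921e-01) = 77.229368
converged: |Δa| < 1e-12 after 5 iterations
sag = a·(cosh(S/(2a)) − 1) = 77.229368·(cosh(1.097497) − 1) = 51.371482
T_max/T_min = cosh(S/(2a)) = 1.665181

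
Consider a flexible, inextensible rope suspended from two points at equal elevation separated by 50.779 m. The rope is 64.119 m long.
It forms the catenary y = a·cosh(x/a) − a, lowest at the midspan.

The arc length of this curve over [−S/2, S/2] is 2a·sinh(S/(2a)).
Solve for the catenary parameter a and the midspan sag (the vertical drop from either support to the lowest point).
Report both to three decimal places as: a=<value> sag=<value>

seed: a₀ = √(S³/(24(L−S))) = √(50.779³/(24·13.340)) = 20.222865
iter 1: u=1.255485  f(a)=+1.092e+00  f'(a)=-1.539e+00  a ← 20.222865 − (+1.092e+00/-1.539e+00) = 20.932072
iter 2: u=1.212947  f(a)=+6.006e-02  f'(a)=-1.374e+00  a ← 20.932072 − (+6.006e-02/-1.374e+00) = 20.975775
iter 3: u=1.210420  f(a)=+2.052e-04  f'(a)=-1.365e+00  a ← 20.975775 − (+2.052e-04/-1.365e+00) = 20.975926
iter 4: u=1.210411  f(a)=+2.413e-09  f'(a)=-1.365e+00  a ← 20.975926 − (+2.413e-09/-1.365e+00) = 20.975926
iter 5: u=1.210411  f(a)=+0.000e+00  f'(a)=-1.365e+00  a ← 20.975926 − (+0.000e+00/-1.365e+00) = 20.975926
converged: |Δa| < 1e-12 after 5 iterations
sag = a·(cosh(S/(2a)) − 1) = 20.975926·(cosh(1.210411) − 1) = 17.335965
T_max/T_min = cosh(S/(2a)) = 1.826470

a=20.976 sag=17.336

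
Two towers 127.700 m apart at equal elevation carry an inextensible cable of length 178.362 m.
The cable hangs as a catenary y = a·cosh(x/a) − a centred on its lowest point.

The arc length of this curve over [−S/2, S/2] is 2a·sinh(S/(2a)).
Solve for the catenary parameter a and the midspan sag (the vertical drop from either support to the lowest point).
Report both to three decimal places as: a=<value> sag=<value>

seed: a₀ = √(S³/(24(L−S))) = √(127.700³/(24·50.662)) = 41.384676
iter 1: u=1.542842  f(a)=+6.383e+00  f'(a)=-3.083e+00  a ← 41.384676 − (+6.383e+00/-3.083e+00) = 43.455100
iter 2: u=1.469333  f(a)=+5.103e-01  f'(a)=-2.608e+00  a ← 43.455100 − (+5.103e-01/-2.608e+00) = 43.650755
iter 3: u=1.462747  f(a)=+3.887e-03  f'(a)=-2.568e+00  a ← 43.650755 − (+3.887e-03/-2.568e+00) = 43.652268
iter 4: u=1.462696  f(a)=+2.294e-07  f'(a)=-2.568e+00  a ← 43.652268 − (+2.294e-07/-2.568e+00) = 43.652268
iter 5: u=1.462696  f(a)=+0.000e+00  f'(a)=-2.568e+00  a ← 43.652268 − (+0.000e+00/-2.568e+00) = 43.652268
converged: |Δa| < 1e-12 after 5 iterations
sag = a·(cosh(S/(2a)) − 1) = 43.652268·(cosh(1.462696) − 1) = 55.639077
T_max/T_min = cosh(S/(2a)) = 2.274598

a=43.652 sag=55.639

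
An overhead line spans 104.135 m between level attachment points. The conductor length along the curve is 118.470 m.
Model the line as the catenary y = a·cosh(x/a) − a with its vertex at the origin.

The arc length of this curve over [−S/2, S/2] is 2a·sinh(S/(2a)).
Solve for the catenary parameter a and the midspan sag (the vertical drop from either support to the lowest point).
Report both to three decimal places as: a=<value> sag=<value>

a=58.439 sag=24.771

seed: a₀ = √(S³/(24(L−S))) = √(104.135³/(24·14.335)) = 57.291555
iter 1: u=0.908816  f(a)=+6.038e-01  f'(a)=-5.430e-01  a ← 57.291555 − (+6.038e-01/-5.430e-01) = 58.403492
iter 2: u=0.891513  f(a)=+1.803e-02  f'(a)=-5.110e-01  a ← 58.403492 − (+1.803e-02/-5.110e-01) = 58.438767
iter 3: u=0.890975  f(a)=+1.716e-05  f'(a)=-5.100e-01  a ← 58.438767 − (+1.716e-05/-5.100e-01) = 58.438800
iter 4: u=0.890975  f(a)=+1.558e-11  f'(a)=-5.100e-01  a ← 58.438800 − (+1.558e-11/-5.100e-01) = 58.438800
converged: |Δa| < 1e-12 after 4 iterations
sag = a·(cosh(S/(2a)) − 1) = 58.438800·(cosh(0.890975) − 1) = 24.771046
T_max/T_min = cosh(S/(2a)) = 1.423880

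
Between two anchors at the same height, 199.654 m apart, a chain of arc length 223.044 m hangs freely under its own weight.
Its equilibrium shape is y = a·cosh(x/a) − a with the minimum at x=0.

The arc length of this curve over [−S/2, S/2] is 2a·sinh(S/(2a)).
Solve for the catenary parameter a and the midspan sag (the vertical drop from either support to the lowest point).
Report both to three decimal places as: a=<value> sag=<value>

a=121.106 sag=43.526

seed: a₀ = √(S³/(24(L−S))) = √(199.654³/(24·23.390)) = 119.068338
iter 1: u=0.838401  f(a)=+8.360e-01  f'(a)=-4.212e-01  a ← 119.068338 − (+8.360e-01/-4.212e-01) = 121.053022
iter 2: u=0.824655  f(a)=+2.136e-02  f'(a)=-3.999e-01  a ← 121.053022 − (+2.136e-02/-3.999e-01) = 121.106430
iter 3: u=0.824291  f(a)=+1.476e-05  f'(a)=-3.994e-01  a ← 121.106430 − (+1.476e-05/-3.994e-01) = 121.106467
iter 4: u=0.824291  f(a)=+7.077e-12  f'(a)=-3.994e-01  a ← 121.106467 − (+7.077e-12/-3.994e-01) = 121.106467
converged: |Δa| < 1e-12 after 4 iterations
sag = a·(cosh(S/(2a)) − 1) = 121.106467·(cosh(0.824291) − 1) = 43.526254
T_max/T_min = cosh(S/(2a)) = 1.359405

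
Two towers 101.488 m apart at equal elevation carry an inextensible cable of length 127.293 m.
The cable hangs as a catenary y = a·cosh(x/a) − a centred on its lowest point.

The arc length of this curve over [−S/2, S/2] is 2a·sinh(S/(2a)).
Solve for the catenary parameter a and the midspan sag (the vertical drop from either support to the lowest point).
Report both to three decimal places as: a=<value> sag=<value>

seed: a₀ = √(S³/(24(L−S))) = √(101.488³/(24·25.805)) = 41.083221
iter 1: u=1.235151  f(a)=+2.041e+00  f'(a)=-1.459e+00  a ← 41.083221 − (+2.041e+00/-1.459e+00) = 42.482788
iter 2: u=1.194460  f(a)=+1.090e-01  f'(a)=-1.307e+00  a ← 42.482788 − (+1.090e-01/-1.307e+00) = 42.566172
iter 3: u=1.192120  f(a)=+3.491e-04  f'(a)=-1.298e+00  a ← 42.566172 − (+3.491e-04/-1.298e+00) = 42.566441
iter 4: u=1.192113  f(a)=+3.610e-09  f'(a)=-1.298e+00  a ← 42.566441 − (+3.610e-09/-1.298e+00) = 42.566441
iter 5: u=1.192113  f(a)=+0.000e+00  f'(a)=-1.298e+00  a ← 42.566441 − (+0.000e+00/-1.298e+00) = 42.566441
converged: |Δa| < 1e-12 after 5 iterations
sag = a·(cosh(S/(2a)) − 1) = 42.566441·(cosh(1.192113) − 1) = 34.002344
T_max/T_min = cosh(S/(2a)) = 1.798806

a=42.566 sag=34.002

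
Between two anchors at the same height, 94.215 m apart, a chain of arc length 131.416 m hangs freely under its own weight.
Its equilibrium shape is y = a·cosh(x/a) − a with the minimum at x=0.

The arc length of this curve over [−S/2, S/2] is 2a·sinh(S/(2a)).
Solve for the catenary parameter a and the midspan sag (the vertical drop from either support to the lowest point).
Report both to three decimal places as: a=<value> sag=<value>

a=32.275 sag=40.932

seed: a₀ = √(S³/(24(L−S))) = √(94.215³/(24·37.201)) = 30.605336
iter 1: u=1.539192  f(a)=+4.664e+00  f'(a)=-3.058e+00  a ← 30.605336 − (+4.664e+00/-3.058e+00) = 32.130446
iter 2: u=1.466133  f(a)=+3.713e-01  f'(a)=-2.589e+00  a ← 32.130446 − (+3.713e-01/-2.589e+00) = 32.273860
iter 3: u=1.459618  f(a)=+2.803e-03  f'(a)=-2.550e+00  a ← 32.273860 − (+2.803e-03/-2.550e+00) = 32.274959
iter 4: u=1.459568  f(a)=+1.624e-07  f'(a)=-2.549e+00  a ← 32.274959 − (+1.624e-07/-2.549e+00) = 32.274959
iter 5: u=1.459568  f(a)=+2.842e-14  f'(a)=-2.549e+00  a ← 32.274959 − (+2.842e-14/-2.549e+00) = 32.274959
converged: |Δa| < 1e-12 after 5 iterations
sag = a·(cosh(S/(2a)) − 1) = 32.274959·(cosh(1.459568) − 1) = 40.931695
T_max/T_min = cosh(S/(2a)) = 2.268218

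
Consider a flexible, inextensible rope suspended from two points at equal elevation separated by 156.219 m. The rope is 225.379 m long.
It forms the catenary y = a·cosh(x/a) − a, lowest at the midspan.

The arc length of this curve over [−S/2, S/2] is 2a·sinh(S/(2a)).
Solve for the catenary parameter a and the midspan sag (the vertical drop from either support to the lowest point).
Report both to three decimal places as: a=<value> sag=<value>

seed: a₀ = √(S³/(24(L−S))) = √(156.219³/(24·69.160)) = 47.925612
iter 1: u=1.629807  f(a)=+9.788e+00  f'(a)=-3.729e+00  a ← 47.925612 − (+9.788e+00/-3.729e+00) = 50.550381
iter 2: u=1.545181  f(a)=+8.617e-01  f'(a)=-3.099e+00  a ← 50.550381 − (+8.617e-01/-3.099e+00) = 50.828419
iter 3: u=1.536729  f(a)=+8.101e-03  f'(a)=-3.041e+00  a ← 50.828419 − (+8.101e-03/-3.041e+00) = 50.831083
iter 4: u=1.536648  f(a)=+7.309e-07  f'(a)=-3.041e+00  a ← 50.831083 − (+7.309e-07/-3.041e+00) = 50.831083
iter 5: u=1.536648  f(a)=-2.842e-14  f'(a)=-3.041e+00  a ← 50.831083 − (-2.842e-14/-3.041e+00) = 50.831083
converged: |Δa| < 1e-12 after 5 iterations
sag = a·(cosh(S/(2a)) − 1) = 50.831083·(cosh(1.536648) − 1) = 72.792225
T_max/T_min = cosh(S/(2a)) = 2.432042

a=50.831 sag=72.792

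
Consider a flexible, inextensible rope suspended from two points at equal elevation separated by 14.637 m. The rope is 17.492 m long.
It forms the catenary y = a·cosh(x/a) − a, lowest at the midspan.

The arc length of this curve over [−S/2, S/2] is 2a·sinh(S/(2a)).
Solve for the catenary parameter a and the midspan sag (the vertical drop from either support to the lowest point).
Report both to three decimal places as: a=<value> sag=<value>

seed: a₀ = √(S³/(24(L−S))) = √(14.637³/(24·2.855)) = 6.765025
iter 1: u=1.081814  f(a)=+1.718e-01  f'(a)=-9.470e-01  a ← 6.765025 − (+1.718e-01/-9.470e-01) = 6.946426
iter 2: u=1.053563  f(a)=+7.152e-03  f'(a)=-8.697e-01  a ← 6.946426 − (+7.152e-03/-8.697e-01) = 6.954650
iter 3: u=1.052317  f(a)=+1.359e-05  f'(a)=-8.664e-01  a ← 6.954650 − (+1.359e-05/-8.664e-01) = 6.954666
iter 4: u=1.052315  f(a)=+4.927e-11  f'(a)=-8.664e-01  a ← 6.954666 − (+4.927e-11/-8.664e-01) = 6.954666
iter 5: u=1.052315  f(a)=+0.000e+00  f'(a)=-8.664e-01  a ← 6.954666 − (+0.000e+00/-8.664e-01) = 6.954666
converged: |Δa| < 1e-12 after 5 iterations
sag = a·(cosh(S/(2a)) − 1) = 6.954666·(cosh(1.052315) − 1) = 4.219406
T_max/T_min = cosh(S/(2a)) = 1.606702

a=6.955 sag=4.219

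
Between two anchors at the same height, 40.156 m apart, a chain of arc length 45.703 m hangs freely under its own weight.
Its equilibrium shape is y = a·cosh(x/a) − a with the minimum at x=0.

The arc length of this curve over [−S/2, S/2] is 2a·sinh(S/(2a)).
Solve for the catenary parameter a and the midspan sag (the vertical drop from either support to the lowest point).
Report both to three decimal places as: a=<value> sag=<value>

seed: a₀ = √(S³/(24(L−S))) = √(40.156³/(24·5.547)) = 22.054183
iter 1: u=0.910394  f(a)=+2.345e-01  f'(a)=-5.460e-01  a ← 22.054183 − (+2.345e-01/-5.460e-01) = 22.483615
iter 2: u=0.893006  f(a)=+7.023e-03  f'(a)=-5.137e-01  a ← 22.483615 − (+7.023e-03/-5.137e-01) = 22.497287
iter 3: u=0.892463  f(a)=+6.733e-06  f'(a)=-5.127e-01  a ← 22.497287 − (+6.733e-06/-5.127e-01) = 22.497300
iter 4: u=0.892463  f(a)=+6.196e-12  f'(a)=-5.127e-01  a ← 22.497300 − (+6.196e-12/-5.127e-01) = 22.497300
converged: |Δa| < 1e-12 after 4 iterations
sag = a·(cosh(S/(2a)) − 1) = 22.497300·(cosh(0.892463) − 1) = 9.570122
T_max/T_min = cosh(S/(2a)) = 1.425390

a=22.497 sag=9.570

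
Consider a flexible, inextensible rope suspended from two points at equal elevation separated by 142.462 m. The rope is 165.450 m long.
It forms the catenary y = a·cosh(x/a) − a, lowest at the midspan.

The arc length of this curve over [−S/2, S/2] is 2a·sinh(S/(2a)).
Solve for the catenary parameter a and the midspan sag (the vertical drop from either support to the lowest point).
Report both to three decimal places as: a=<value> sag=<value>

seed: a₀ = √(S³/(24(L−S))) = √(142.462³/(24·22.988)) = 72.392294
iter 1: u=0.983958  f(a)=+1.139e+00  f'(a)=-6.987e-01  a ← 72.392294 − (+1.139e+00/-6.987e-01) = 74.022094
iter 2: u=0.962294  f(a)=+3.959e-02  f'(a)=-6.509e-01  a ← 74.022094 − (+3.959e-02/-6.509e-01) = 74.082921
iter 3: u=0.961504  f(a)=+5.168e-05  f'(a)=-6.492e-01  a ← 74.082921 − (+5.168e-05/-6.492e-01) = 74.083001
iter 4: u=0.961503  f(a)=+8.828e-11  f'(a)=-6.492e-01  a ← 74.083001 − (+8.828e-11/-6.492e-01) = 74.083001
iter 5: u=0.961503  f(a)=-2.842e-14  f'(a)=-6.492e-01  a ← 74.083001 − (-2.842e-14/-6.492e-01) = 74.083001
converged: |Δa| < 1e-12 after 5 iterations
sag = a·(cosh(S/(2a)) − 1) = 74.083001·(cosh(0.961503) − 1) = 36.965262
T_max/T_min = cosh(S/(2a)) = 1.498971

a=74.083 sag=36.965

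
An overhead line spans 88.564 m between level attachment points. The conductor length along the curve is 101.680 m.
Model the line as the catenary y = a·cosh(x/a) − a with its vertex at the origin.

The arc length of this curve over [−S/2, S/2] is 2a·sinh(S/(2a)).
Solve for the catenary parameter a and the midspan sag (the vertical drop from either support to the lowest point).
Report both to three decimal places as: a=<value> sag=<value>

seed: a₀ = √(S³/(24(L−S))) = √(88.564³/(24·13.116)) = 46.976376
iter 1: u=0.942644  f(a)=+5.952e-01  f'(a)=-6.096e-01  a ← 46.976376 − (+5.952e-01/-6.096e-01) = 47.952727
iter 2: u=0.923451  f(a)=+1.906e-02  f'(a)=-5.711e-01  a ← 47.952727 − (+1.906e-02/-5.711e-01) = 47.986103
iter 3: u=0.922809  f(a)=+2.099e-05  f'(a)=-5.699e-01  a ← 47.986103 − (+2.099e-05/-5.699e-01) = 47.986140
iter 4: u=0.922808  f(a)=+2.551e-11  f'(a)=-5.699e-01  a ← 47.986140 − (+2.551e-11/-5.699e-01) = 47.986140
converged: |Δa| < 1e-12 after 4 iterations
sag = a·(cosh(S/(2a)) − 1) = 47.986140·(cosh(0.922808) − 1) = 21.923625
T_max/T_min = cosh(S/(2a)) = 1.456874

a=47.986 sag=21.924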